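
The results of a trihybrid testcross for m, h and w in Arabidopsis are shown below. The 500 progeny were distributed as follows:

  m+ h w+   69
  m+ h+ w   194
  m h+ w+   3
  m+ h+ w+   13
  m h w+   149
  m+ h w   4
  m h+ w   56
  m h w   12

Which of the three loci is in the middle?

h

The two most frequent reciprocal classes, m h w+ and m+ h+ w, are the parental types, so the F1 was m h w+ / m+ h+ w.
The two rarest classes, m h+ w+ and m+ h w, are the double crossovers. Comparing them with the parentals, only the h allele has switched, so h is the middle locus and the order is m – h – w.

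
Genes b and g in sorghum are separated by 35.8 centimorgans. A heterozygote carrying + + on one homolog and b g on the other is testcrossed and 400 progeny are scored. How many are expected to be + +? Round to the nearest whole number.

128

A map distance of 35.8 centimorgans corresponds to a recombination frequency of 0.358.
The F1 is + + / b g, so + + is a parental gamete class with expected frequency (1 − r)/2 = 0.642/2 = 0.3210.
Expected number = 0.3210 × 400 = 128.40 ≈ 128.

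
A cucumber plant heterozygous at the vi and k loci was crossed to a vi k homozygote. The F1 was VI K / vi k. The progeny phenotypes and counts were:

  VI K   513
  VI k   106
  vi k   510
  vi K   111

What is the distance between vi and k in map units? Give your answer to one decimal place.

The recombinant classes are VI k and vi K: 106 + 111 = 217.
Recombination frequency = 217/1240 = 0.1750 ≈ 17.5%, i.e. 17.5 map units.

17.5 map units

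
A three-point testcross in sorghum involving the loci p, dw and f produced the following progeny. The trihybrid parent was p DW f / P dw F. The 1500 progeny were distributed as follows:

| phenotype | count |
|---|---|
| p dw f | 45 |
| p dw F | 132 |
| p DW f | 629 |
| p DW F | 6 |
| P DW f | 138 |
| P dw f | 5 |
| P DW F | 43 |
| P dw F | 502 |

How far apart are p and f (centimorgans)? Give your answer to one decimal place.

The two rarest classes, p DW F and P dw f, are the double crossovers. Comparing them with the parentals, only the f allele has switched, so f is the middle locus and the order is p – f – dw.
Crossovers in the p–f interval produce the single-crossover classes P DW f and p dw F (138 + 132 = 270) plus the double crossovers (11).
RF(p–f) = (270 + 11) / 1500 = 281/1500 = 0.1873 → 18.7 centimorgans.

18.7 centimorgans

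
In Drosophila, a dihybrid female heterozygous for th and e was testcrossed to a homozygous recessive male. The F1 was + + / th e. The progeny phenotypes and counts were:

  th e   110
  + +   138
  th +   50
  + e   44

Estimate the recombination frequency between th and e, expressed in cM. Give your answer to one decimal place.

27.5 cM

The recombinant classes are + e and th +: 44 + 50 = 94.
Recombination frequency = 94/342 = 0.2749 ≈ 27.5%, i.e. 27.5 cM.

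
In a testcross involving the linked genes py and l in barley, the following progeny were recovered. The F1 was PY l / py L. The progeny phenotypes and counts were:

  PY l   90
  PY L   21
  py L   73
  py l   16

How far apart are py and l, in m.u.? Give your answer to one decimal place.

The recombinant classes are PY L and py l: 21 + 16 = 37.
Recombination frequency = 37/200 = 0.1850 ≈ 18.5%, i.e. 18.5 m.u.

18.5 m.u.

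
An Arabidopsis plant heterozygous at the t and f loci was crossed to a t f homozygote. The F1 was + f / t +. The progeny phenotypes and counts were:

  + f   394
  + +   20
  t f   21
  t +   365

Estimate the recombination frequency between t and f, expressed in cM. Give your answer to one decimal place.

5.1 cM

The recombinant classes are + + and t f: 20 + 21 = 41.
Recombination frequency = 41/800 = 0.0512 ≈ 5.1%, i.e. 5.1 cM.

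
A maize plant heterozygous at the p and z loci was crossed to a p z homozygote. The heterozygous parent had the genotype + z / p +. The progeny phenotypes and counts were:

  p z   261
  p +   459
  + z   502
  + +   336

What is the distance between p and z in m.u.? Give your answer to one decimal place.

The recombinant classes are + + and p z: 336 + 261 = 597.
Recombination frequency = 597/1558 = 0.3832 ≈ 38.3%, i.e. 38.3 m.u.

38.3 m.u.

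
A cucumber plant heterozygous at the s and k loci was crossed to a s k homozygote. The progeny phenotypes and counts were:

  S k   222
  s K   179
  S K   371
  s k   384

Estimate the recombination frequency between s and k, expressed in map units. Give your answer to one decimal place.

34.7 map units

The two most frequent classes, S K (371) and s k (384), are the parental types, so the F1 was S K / s k.
The recombinant classes are S k and s K: 222 + 179 = 401.
Recombination frequency = 401/1156 = 0.3469 ≈ 34.7%, i.e. 34.7 map units.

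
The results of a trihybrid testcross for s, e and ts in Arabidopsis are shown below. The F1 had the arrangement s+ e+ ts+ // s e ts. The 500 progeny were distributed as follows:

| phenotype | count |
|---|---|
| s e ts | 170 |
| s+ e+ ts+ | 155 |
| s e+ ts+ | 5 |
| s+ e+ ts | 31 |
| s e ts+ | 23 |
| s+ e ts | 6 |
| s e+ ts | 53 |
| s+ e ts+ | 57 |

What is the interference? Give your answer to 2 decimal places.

0.30

The two rarest classes, s e+ ts+ and s+ e ts, are the double crossovers. Comparing them with the parentals, only the s allele has switched, so s is the middle locus and the order is e – s – ts.
e–s: (110 + 11)/500 = 0.2420; s–ts: (54 + 11)/500 = 0.1300.
Expected DCO frequency = 0.2420 × 0.1300 ≈ 0.03146; observed = 11/500 ≈ 0.02200.
Coefficient of coincidence = 0.02200/0.03146 ≈ 0.70; interference = 1 − 0.70 = 0.30.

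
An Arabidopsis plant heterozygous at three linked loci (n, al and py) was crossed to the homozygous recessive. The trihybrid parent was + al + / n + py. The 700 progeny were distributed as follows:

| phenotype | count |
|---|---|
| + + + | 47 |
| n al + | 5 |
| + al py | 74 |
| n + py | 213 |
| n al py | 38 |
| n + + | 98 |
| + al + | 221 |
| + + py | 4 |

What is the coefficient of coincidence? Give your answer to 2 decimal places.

The two rarest classes, n al + and + + py, are the double crossovers. Comparing them with the parentals, only the n allele has switched, so n is the middle locus and the order is al – n – py.
al–n: (85 + 9)/700 = 0.1343; n–py: (172 + 9)/700 = 0.2586.
Expected DCO frequency = 0.1343 × 0.2586 ≈ 0.03473; observed = 9/700 ≈ 0.01286.
Coefficient of coincidence = 0.01286/0.03473 ≈ 0.37.

0.37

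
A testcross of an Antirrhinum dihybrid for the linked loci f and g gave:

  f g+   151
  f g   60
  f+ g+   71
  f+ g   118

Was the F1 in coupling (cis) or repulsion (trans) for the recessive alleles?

The two most frequent classes are f+ g (118) and f g+ (151); these are the parental (non-recombinant) types.
So the F1 carried f+ g on one chromosome and f g+ on the other — the recessive alleles are on opposite chromosomes (trans / repulsion).

trans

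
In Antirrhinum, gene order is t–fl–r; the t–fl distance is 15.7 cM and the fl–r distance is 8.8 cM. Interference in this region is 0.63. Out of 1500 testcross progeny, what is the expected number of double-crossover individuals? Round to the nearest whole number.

8

Map distances give recombination frequencies of 0.157 and 0.088 for the two intervals.
With interference 0.63 (so coincidence = 0.37), expected double-crossover frequency = 0.157 × 0.088 × 0.37 = 0.00511.
Expected number = 0.00511 × 1500 = 7.67 ≈ 8.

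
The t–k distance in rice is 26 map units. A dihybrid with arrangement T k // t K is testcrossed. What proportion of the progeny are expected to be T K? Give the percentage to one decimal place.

13.0%

A map distance of 26 map units corresponds to a recombination frequency of 0.260.
The F1 is T k / t K, so T K is a recombinant gamete class with expected frequency r/2 = 0.260/2 = 0.1300.
That is 0.1300 = 13.0% of the progeny.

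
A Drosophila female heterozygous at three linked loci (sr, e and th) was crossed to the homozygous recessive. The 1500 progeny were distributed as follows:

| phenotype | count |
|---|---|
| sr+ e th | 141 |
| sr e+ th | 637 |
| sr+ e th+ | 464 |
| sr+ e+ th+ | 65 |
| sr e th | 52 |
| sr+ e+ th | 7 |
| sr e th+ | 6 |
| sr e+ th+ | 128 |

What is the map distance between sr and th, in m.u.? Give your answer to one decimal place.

The two most frequent reciprocal classes, sr e+ th and sr+ e th+, are the parental types, so the F1 was sr e+ th / sr+ e th+.
The two rarest classes, sr+ e+ th and sr e th+, are the double crossovers. Comparing them with the parentals, only the sr allele has switched, so sr is the middle locus and the order is th – sr – e.
Crossovers in the th–sr interval produce the single-crossover classes sr e+ th+ and sr+ e th (128 + 141 = 269) plus the double crossovers (13).
RF(th–sr) = (269 + 13) / 1500 = 282/1500 = 0.1880 → 18.8 m.u.

18.8 m.u.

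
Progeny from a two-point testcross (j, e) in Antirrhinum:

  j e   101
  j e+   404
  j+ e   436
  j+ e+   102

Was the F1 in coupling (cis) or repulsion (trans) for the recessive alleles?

trans

The two most frequent classes are j+ e (436) and j e+ (404); these are the parental (non-recombinant) types.
So the F1 carried j+ e on one chromosome and j e+ on the other — the recessive alleles are on opposite chromosomes (trans / repulsion).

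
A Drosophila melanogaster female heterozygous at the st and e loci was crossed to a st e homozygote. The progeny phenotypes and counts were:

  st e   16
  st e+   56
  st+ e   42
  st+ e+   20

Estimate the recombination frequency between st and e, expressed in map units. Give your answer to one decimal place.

26.9 map units

The two most frequent classes, st+ e (42) and st e+ (56), are the parental types, so the F1 was st+ e / st e+.
The recombinant classes are st+ e+ and st e: 20 + 16 = 36.
Recombination frequency = 36/134 = 0.2687 ≈ 26.9%, i.e. 26.9 map units.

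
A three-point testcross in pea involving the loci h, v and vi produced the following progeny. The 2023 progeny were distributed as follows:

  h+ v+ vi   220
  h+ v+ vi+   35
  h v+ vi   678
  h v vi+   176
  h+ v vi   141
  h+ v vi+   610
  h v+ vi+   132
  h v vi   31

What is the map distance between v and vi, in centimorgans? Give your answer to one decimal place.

The two most frequent reciprocal classes, h v+ vi and h+ v vi+, are the parental types, so the F1 was h v+ vi / h+ v vi+.
The two rarest classes, h v vi and h+ v+ vi+, are the double crossovers. Comparing them with the parentals, only the v allele has switched, so v is the middle locus and the order is h – v – vi.
Crossovers in the v–vi interval produce the single-crossover classes h v+ vi+ and h+ v vi (132 + 141 = 273) plus the double crossovers (66).
RF(v–vi) = (273 + 66) / 2023 = 339/2023 = 0.1676 → 16.8 centimorgans.

16.8 centimorgans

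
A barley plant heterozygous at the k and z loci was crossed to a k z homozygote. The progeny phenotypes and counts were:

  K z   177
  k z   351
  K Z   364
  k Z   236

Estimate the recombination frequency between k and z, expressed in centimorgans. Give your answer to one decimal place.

The two most frequent classes, K Z (364) and k z (351), are the parental types, so the F1 was K Z / k z.
The recombinant classes are K z and k Z: 177 + 236 = 413.
Recombination frequency = 413/1128 = 0.3661 ≈ 36.6%, i.e. 36.6 centimorgans.

36.6 centimorgans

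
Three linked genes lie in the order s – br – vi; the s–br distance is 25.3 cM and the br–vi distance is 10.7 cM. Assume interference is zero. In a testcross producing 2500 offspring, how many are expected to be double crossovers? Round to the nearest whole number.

Map distances give recombination frequencies of 0.253 and 0.107 for the two intervals.
With no interference, expected double-crossover frequency = 0.253 × 0.107 = 0.02707.
Expected number = 0.02707 × 2500 = 67.68 ≈ 68.

68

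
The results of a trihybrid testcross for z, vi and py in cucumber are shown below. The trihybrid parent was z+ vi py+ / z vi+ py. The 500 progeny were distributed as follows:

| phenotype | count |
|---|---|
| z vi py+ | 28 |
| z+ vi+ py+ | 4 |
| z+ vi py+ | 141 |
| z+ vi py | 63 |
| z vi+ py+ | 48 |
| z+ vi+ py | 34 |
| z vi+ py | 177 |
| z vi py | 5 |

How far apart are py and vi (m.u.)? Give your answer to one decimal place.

The two rarest classes, z+ vi+ py+ and z vi py, are the double crossovers. Comparing them with the parentals, only the vi allele has switched, so vi is the middle locus and the order is py – vi – z.
Crossovers in the py–vi interval produce the single-crossover classes z+ vi py and z vi+ py+ (63 + 48 = 111) plus the double crossovers (9).
RF(py–vi) = (111 + 9) / 500 = 120/500 = 0.2400 → 24.0 m.u.

24.0 m.u.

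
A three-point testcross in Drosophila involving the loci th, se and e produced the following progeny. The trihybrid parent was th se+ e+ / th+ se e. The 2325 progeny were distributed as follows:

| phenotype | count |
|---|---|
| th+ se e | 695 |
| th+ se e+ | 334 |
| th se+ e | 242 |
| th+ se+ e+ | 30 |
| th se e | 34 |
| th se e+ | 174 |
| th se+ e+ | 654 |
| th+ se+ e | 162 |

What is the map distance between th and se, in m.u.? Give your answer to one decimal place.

17.2 m.u.

The two rarest classes, th+ se+ e+ and th se e, are the double crossovers. Comparing them with the parentals, only the th allele has switched, so th is the middle locus and the order is se – th – e.
Crossovers in the se–th interval produce the single-crossover classes th se e+ and th+ se+ e (174 + 162 = 336) plus the double crossovers (64).
RF(se–th) = (336 + 64) / 2325 = 400/2325 = 0.1720 → 17.2 m.u.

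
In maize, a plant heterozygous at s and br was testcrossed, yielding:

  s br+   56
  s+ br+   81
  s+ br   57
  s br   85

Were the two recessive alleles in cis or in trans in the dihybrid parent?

The two most frequent classes are s+ br+ (81) and s br (85); these are the parental (non-recombinant) types.
So the F1 carried s+ br+ on one chromosome and s br on the other — the recessive alleles are on the same chromosome (cis / coupling).

cis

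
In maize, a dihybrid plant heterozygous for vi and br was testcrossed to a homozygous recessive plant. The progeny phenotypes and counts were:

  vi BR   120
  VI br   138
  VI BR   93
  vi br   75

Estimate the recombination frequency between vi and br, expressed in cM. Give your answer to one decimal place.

39.4 cM

The two most frequent classes, VI br (138) and vi BR (120), are the parental types, so the F1 was VI br / vi BR.
The recombinant classes are VI BR and vi br: 93 + 75 = 168.
Recombination frequency = 168/426 = 0.3944 ≈ 39.4%, i.e. 39.4 cM.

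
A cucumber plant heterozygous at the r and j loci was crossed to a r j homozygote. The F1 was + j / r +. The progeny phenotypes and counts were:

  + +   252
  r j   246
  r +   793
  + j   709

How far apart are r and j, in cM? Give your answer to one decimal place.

The recombinant classes are + + and r j: 252 + 246 = 498.
Recombination frequency = 498/2000 = 0.2490 ≈ 24.9%, i.e. 24.9 cM.

24.9 cM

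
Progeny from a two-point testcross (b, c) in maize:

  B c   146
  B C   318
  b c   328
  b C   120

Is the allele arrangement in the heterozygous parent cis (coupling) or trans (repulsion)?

cis

The two most frequent classes are B C (318) and b c (328); these are the parental (non-recombinant) types.
So the F1 carried B C on one chromosome and b c on the other — the recessive alleles are on the same chromosome (cis / coupling).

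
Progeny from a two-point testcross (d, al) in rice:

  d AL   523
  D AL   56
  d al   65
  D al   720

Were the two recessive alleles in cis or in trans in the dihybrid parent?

trans

The two most frequent classes are D al (720) and d AL (523); these are the parental (non-recombinant) types.
So the F1 carried D al on one chromosome and d AL on the other — the recessive alleles are on opposite chromosomes (trans / repulsion).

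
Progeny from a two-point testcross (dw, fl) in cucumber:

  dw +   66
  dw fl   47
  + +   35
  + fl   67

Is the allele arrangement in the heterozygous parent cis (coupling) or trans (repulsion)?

The two most frequent classes are + fl (67) and dw + (66); these are the parental (non-recombinant) types.
So the F1 carried + fl on one chromosome and dw + on the other — the recessive alleles are on opposite chromosomes (trans / repulsion).

trans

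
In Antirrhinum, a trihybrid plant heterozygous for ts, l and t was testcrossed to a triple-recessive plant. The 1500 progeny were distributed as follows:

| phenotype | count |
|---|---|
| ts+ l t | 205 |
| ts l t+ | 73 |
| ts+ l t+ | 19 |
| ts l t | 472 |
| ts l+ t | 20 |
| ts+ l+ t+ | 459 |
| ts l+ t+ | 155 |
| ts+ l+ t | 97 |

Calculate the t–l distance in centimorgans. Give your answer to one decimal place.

The two most frequent reciprocal classes, ts l t and ts+ l+ t+, are the parental types, so the F1 was ts l t / ts+ l+ t+.
The two rarest classes, ts l+ t and ts+ l t+, are the double crossovers. Comparing them with the parentals, only the l allele has switched, so l is the middle locus and the order is ts – l – t.
Crossovers in the l–t interval produce the single-crossover classes ts l t+ and ts+ l+ t (73 + 97 = 170) plus the double crossovers (39).
RF(l–t) = (170 + 39) / 1500 = 209/1500 = 0.1393 → 13.9 centimorgans.

13.9 centimorgans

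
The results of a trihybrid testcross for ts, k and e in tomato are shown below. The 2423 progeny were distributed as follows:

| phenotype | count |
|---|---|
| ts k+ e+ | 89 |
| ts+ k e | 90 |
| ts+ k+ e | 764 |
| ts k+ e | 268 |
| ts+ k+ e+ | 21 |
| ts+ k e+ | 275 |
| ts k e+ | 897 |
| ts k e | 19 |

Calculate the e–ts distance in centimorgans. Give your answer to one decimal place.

24.1 centimorgans

The two most frequent reciprocal classes, ts+ k+ e and ts k e+, are the parental types, so the F1 was ts+ k+ e / ts k e+.
The two rarest classes, ts+ k+ e+ and ts k e, are the double crossovers. Comparing them with the parentals, only the e allele has switched, so e is the middle locus and the order is k – e – ts.
Crossovers in the e–ts interval produce the single-crossover classes ts k+ e and ts+ k e+ (268 + 275 = 543) plus the double crossovers (40).
RF(e–ts) = (543 + 40) / 2423 = 583/2423 = 0.2406 → 24.1 centimorgans.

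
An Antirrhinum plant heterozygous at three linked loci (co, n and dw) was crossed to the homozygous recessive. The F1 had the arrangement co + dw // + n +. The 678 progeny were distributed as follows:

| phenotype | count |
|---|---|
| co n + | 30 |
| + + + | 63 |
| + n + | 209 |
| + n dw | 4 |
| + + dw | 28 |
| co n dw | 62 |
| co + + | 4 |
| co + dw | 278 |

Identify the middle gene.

The two rarest classes, co + + and + n dw, are the double crossovers. Comparing them with the parentals, only the dw allele has switched, so dw is the middle locus and the order is co – dw – n.

dw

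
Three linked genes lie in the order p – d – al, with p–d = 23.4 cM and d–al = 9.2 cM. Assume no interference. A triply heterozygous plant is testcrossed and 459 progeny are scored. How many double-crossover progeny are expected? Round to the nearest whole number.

Map distances give recombination frequencies of 0.234 and 0.092 for the two intervals.
With no interference, expected double-crossover frequency = 0.234 × 0.092 = 0.02153.
Expected number = 0.02153 × 459 = 9.88 ≈ 10.

10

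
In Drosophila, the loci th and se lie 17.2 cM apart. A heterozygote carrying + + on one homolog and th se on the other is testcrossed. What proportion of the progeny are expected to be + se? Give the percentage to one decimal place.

8.6%

A map distance of 17.2 cM corresponds to a recombination frequency of 0.172.
The F1 is + + / th se, so + se is a recombinant gamete class with expected frequency r/2 = 0.172/2 = 0.0860.
That is 0.0860 = 8.6% of the progeny.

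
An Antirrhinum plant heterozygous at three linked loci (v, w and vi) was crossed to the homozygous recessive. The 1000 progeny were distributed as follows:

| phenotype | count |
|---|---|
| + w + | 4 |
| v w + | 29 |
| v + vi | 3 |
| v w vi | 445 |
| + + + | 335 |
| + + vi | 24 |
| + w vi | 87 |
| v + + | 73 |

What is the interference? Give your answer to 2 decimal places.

The two most frequent reciprocal classes, + + + and v w vi, are the parental types, so the F1 was + + + / v w vi.
The two rarest classes, + w + and v + vi, are the double crossovers. Comparing them with the parentals, only the w allele has switched, so w is the middle locus and the order is v – w – vi.
v–w: (160 + 7)/1000 = 0.1670; w–vi: (53 + 7)/1000 = 0.0600.
Expected DCO frequency = 0.1670 × 0.0600 ≈ 0.01002; observed = 7/1000 ≈ 0.00700.
Coefficient of coincidence = 0.00700/0.01002 ≈ 0.70; interference = 1 − 0.70 = 0.30.

0.30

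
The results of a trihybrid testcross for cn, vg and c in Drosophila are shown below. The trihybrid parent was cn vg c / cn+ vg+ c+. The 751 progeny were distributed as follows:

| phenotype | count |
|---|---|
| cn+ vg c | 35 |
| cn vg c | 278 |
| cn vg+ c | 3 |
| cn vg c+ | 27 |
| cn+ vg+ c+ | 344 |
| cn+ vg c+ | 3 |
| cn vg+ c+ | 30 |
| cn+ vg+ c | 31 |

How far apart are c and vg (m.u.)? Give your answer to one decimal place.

8.5 m.u.

The two rarest classes, cn vg+ c and cn+ vg c+, are the double crossovers. Comparing them with the parentals, only the vg allele has switched, so vg is the middle locus and the order is cn – vg – c.
Crossovers in the vg–c interval produce the single-crossover classes cn vg c+ and cn+ vg+ c (27 + 31 = 58) plus the double crossovers (6).
RF(vg–c) = (58 + 6) / 751 = 64/751 = 0.0852 → 8.5 m.u.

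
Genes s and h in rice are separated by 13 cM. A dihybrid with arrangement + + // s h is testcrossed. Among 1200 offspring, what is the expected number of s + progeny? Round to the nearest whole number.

78

A map distance of 13 cM corresponds to a recombination frequency of 0.130.
The F1 is + + / s h, so s + is a recombinant gamete class with expected frequency r/2 = 0.130/2 = 0.0650.
Expected number = 0.0650 × 1200 = 78.00 ≈ 78.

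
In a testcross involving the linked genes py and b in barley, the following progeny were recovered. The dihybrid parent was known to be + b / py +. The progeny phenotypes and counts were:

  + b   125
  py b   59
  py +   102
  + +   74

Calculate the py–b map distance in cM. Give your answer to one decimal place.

The recombinant classes are + + and py b: 74 + 59 = 133.
Recombination frequency = 133/360 = 0.3694 ≈ 36.9%, i.e. 36.9 cM.

36.9 cM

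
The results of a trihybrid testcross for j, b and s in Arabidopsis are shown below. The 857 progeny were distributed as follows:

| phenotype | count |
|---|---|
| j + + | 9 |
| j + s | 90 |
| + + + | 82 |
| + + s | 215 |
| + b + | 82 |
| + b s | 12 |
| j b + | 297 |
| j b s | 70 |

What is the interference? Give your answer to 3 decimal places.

The two most frequent reciprocal classes, j b + and + + s, are the parental types, so the F1 was j b + / + + s.
The two rarest classes, j + + and + b s, are the double crossovers. Comparing them with the parentals, only the b allele has switched, so b is the middle locus and the order is j – b – s.
j–b: (172 + 21)/857 = 0.2252; b–s: (152 + 21)/857 = 0.2019.
Expected DCO frequency = 0.2252 × 0.2019 ≈ 0.04547; observed = 21/857 ≈ 0.02450.
Coefficient of coincidence = 0.02450/0.04547 ≈ 0.539; interference = 1 − 0.539 = 0.461.

0.461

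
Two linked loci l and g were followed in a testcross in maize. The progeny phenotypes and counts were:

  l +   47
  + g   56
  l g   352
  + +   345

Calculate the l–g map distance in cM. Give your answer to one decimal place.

The two most frequent classes, + + (345) and l g (352), are the parental types, so the F1 was + + / l g.
The recombinant classes are + g and l +: 56 + 47 = 103.
Recombination frequency = 103/800 = 0.1288 ≈ 12.9%, i.e. 12.9 cM.

12.9 cM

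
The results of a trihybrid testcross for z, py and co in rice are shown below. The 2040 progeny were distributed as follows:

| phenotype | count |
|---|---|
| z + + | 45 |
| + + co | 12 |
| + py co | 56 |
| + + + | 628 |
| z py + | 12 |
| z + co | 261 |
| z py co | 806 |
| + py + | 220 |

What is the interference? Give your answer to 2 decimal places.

0.22

The two most frequent reciprocal classes, z py co and + + +, are the parental types, so the F1 was z py co / + + +.
The two rarest classes, z py + and + + co, are the double crossovers. Comparing them with the parentals, only the co allele has switched, so co is the middle locus and the order is z – co – py.
z–co: (101 + 24)/2040 = 0.0613; co–py: (481 + 24)/2040 = 0.2475.
Expected DCO frequency = 0.0613 × 0.2475 ≈ 0.01517; observed = 24/2040 ≈ 0.01176.
Coefficient of coincidence = 0.01176/0.01517 ≈ 0.78; interference = 1 − 0.78 = 0.22.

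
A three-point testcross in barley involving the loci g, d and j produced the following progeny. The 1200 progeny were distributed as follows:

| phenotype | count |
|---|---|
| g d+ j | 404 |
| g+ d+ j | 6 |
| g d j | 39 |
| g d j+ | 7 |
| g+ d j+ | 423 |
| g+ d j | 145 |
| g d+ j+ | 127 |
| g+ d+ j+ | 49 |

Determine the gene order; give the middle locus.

g

The two most frequent reciprocal classes, g d+ j and g+ d j+, are the parental types, so the F1 was g d+ j / g+ d j+.
The two rarest classes, g+ d+ j and g d j+, are the double crossovers. Comparing them with the parentals, only the g allele has switched, so g is the middle locus and the order is j – g – d.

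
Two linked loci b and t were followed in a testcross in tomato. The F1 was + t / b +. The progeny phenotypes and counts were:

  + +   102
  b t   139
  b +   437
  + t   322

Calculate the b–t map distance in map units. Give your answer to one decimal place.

24.1 map units

The recombinant classes are + + and b t: 102 + 139 = 241.
Recombination frequency = 241/1000 = 0.2410 ≈ 24.1%, i.e. 24.1 map units.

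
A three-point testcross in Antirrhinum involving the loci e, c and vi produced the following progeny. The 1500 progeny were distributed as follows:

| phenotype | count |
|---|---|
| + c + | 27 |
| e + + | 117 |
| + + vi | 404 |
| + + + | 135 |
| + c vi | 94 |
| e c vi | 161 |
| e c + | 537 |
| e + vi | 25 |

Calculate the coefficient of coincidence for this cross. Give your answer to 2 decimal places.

The two most frequent reciprocal classes, e c + and + + vi, are the parental types, so the F1 was e c + / + + vi.
The two rarest classes, + c + and e + vi, are the double crossovers. Comparing them with the parentals, only the e allele has switched, so e is the middle locus and the order is c – e – vi.
c–e: (211 + 52)/1500 = 0.1753; e–vi: (296 + 52)/1500 = 0.2320.
Expected DCO frequency = 0.1753 × 0.2320 ≈ 0.04067; observed = 52/1500 ≈ 0.03467.
Coefficient of coincidence = 0.03467/0.04067 ≈ 0.85.

0.85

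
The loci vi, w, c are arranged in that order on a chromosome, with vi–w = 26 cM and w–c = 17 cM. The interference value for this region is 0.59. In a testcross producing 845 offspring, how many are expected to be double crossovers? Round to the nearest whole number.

15

Map distances give recombination frequencies of 0.260 and 0.170 for the two intervals.
With interference 0.59 (so coincidence = 0.41), expected double-crossover frequency = 0.260 × 0.170 × 0.41 = 0.01812.
Expected number = 0.01812 × 845 = 15.31 ≈ 15.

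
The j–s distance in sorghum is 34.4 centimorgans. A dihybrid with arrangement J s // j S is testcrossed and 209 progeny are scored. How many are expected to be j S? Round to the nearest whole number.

A map distance of 34.4 centimorgans corresponds to a recombination frequency of 0.344.
The F1 is J s / j S, so j S is a parental gamete class with expected frequency (1 − r)/2 = 0.656/2 = 0.3280.
Expected number = 0.3280 × 209 = 68.55 ≈ 69.

69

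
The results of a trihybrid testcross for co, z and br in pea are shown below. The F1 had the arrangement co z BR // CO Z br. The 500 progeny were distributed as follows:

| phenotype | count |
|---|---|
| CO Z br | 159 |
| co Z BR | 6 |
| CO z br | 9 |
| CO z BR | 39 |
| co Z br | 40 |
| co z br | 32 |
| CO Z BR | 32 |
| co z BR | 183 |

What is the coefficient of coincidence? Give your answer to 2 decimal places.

The two rarest classes, co Z BR and CO z br, are the double crossovers. Comparing them with the parentals, only the z allele has switched, so z is the middle locus and the order is co – z – br.
co–z: (79 + 15)/500 = 0.1880; z–br: (64 + 15)/500 = 0.1580.
Expected DCO frequency = 0.1880 × 0.1580 ≈ 0.02970; observed = 15/500 ≈ 0.03000.
Coefficient of coincidence = 0.03000/0.02970 ≈ 1.01.

1.01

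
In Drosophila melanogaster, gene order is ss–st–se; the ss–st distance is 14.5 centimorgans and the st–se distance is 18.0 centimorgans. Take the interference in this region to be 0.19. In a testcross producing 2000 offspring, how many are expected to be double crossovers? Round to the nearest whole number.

42

Map distances give recombination frequencies of 0.145 and 0.180 for the two intervals.
With interference 0.19 (so coincidence = 0.81), expected double-crossover frequency = 0.145 × 0.180 × 0.81 = 0.02114.
Expected number = 0.02114 × 2000 = 42.28 ≈ 42.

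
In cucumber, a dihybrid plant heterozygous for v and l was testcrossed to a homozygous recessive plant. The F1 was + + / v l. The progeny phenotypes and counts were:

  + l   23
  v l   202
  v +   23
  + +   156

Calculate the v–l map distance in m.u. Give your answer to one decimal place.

11.4 m.u.

The recombinant classes are + l and v +: 23 + 23 = 46.
Recombination frequency = 46/404 = 0.1139 ≈ 11.4%, i.e. 11.4 m.u.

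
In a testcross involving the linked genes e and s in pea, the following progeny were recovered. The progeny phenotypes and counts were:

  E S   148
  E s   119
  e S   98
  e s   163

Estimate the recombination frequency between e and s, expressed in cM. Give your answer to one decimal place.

41.1 cM

The two most frequent classes, E S (148) and e s (163), are the parental types, so the F1 was E S / e s.
The recombinant classes are E s and e S: 119 + 98 = 217.
Recombination frequency = 217/528 = 0.4110 ≈ 41.1%, i.e. 41.1 cM.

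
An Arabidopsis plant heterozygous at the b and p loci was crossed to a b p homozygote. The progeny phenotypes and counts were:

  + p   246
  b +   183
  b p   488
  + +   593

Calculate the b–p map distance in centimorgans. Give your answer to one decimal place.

The two most frequent classes, + + (593) and b p (488), are the parental types, so the F1 was + + / b p.
The recombinant classes are + p and b +: 246 + 183 = 429.
Recombination frequency = 429/1510 = 0.2841 ≈ 28.4%, i.e. 28.4 centimorgans.

28.4 centimorgans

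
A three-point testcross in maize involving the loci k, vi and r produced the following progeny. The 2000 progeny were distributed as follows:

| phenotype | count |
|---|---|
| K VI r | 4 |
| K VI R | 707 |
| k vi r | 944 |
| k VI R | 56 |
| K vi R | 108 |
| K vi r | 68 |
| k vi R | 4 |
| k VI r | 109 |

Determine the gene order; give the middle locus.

The two most frequent reciprocal classes, k vi r and K VI R, are the parental types, so the F1 was k vi r / K VI R.
The two rarest classes, k vi R and K VI r, are the double crossovers. Comparing them with the parentals, only the r allele has switched, so r is the middle locus and the order is k – r – vi.

r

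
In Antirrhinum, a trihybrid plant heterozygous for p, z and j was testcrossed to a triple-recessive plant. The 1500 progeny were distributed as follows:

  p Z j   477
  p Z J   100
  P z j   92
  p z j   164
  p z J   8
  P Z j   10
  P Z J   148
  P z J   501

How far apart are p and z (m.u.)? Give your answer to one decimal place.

The two most frequent reciprocal classes, P z J and p Z j, are the parental types, so the F1 was P z J / p Z j.
The two rarest classes, p z J and P Z j, are the double crossovers. Comparing them with the parentals, only the p allele has switched, so p is the middle locus and the order is j – p – z.
Crossovers in the p–z interval produce the single-crossover classes P Z J and p z j (148 + 164 = 312) plus the double crossovers (18).
RF(p–z) = (312 + 18) / 1500 = 330/1500 = 0.2200 → 22.0 m.u.

22.0 m.u.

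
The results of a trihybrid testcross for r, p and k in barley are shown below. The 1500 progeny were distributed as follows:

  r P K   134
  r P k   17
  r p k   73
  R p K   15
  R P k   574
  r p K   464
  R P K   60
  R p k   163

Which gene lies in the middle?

The two most frequent reciprocal classes, R P k and r p K, are the parental types, so the F1 was R P k / r p K.
The two rarest classes, r P k and R p K, are the double crossovers. Comparing them with the parentals, only the r allele has switched, so r is the middle locus and the order is p – r – k.

r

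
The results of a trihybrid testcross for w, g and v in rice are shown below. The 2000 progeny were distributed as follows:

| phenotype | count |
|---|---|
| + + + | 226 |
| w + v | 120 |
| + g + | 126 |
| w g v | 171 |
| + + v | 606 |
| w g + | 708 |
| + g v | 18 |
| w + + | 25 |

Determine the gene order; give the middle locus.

The two most frequent reciprocal classes, + + v and w g +, are the parental types, so the F1 was + + v / w g +.
The two rarest classes, + g v and w + +, are the double crossovers. Comparing them with the parentals, only the g allele has switched, so g is the middle locus and the order is w – g – v.

g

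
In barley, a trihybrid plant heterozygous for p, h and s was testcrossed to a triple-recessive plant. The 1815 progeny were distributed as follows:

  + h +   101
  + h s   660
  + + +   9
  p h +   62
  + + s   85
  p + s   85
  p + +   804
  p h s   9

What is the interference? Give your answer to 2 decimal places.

The two most frequent reciprocal classes, p + + and + h s, are the parental types, so the F1 was p + + / + h s.
The two rarest classes, + + + and p h s, are the double crossovers. Comparing them with the parentals, only the p allele has switched, so p is the middle locus and the order is h – p – s.
h–p: (147 + 18)/1815 = 0.0909; p–s: (186 + 18)/1815 = 0.1124.
Expected DCO frequency = 0.0909 × 0.1124 ≈ 0.01022; observed = 18/1815 ≈ 0.00992.
Coefficient of coincidence = 0.00992/0.01022 ≈ 0.97; interference = 1 − 0.97 = 0.03.

0.03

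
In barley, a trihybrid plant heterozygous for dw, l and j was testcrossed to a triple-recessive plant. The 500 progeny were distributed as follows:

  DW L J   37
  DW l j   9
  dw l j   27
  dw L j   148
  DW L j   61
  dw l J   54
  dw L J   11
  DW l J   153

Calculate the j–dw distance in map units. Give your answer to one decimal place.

The two most frequent reciprocal classes, dw L j and DW l J, are the parental types, so the F1 was dw L j / DW l J.
The two rarest classes, dw L J and DW l j, are the double crossovers. Comparing them with the parentals, only the j allele has switched, so j is the middle locus and the order is dw – j – l.
Crossovers in the dw–j interval produce the single-crossover classes DW L j and dw l J (61 + 54 = 115) plus the double crossovers (20).
RF(dw–j) = (115 + 20) / 500 = 135/500 = 0.2700 → 27.0 map units.

27.0 map units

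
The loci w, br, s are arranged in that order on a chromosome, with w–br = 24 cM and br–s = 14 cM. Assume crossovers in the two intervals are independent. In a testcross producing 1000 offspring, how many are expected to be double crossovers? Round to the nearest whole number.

Map distances give recombination frequencies of 0.240 and 0.140 for the two intervals.
With no interference, expected double-crossover frequency = 0.240 × 0.140 = 0.03360.
Expected number = 0.03360 × 1000 = 33.60 ≈ 34.

34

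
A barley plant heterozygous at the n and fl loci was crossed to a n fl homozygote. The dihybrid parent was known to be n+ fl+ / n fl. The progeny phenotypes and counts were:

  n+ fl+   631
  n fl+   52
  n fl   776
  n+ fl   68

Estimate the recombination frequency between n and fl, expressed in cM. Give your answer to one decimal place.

The recombinant classes are n+ fl and n fl+: 68 + 52 = 120.
Recombination frequency = 120/1527 = 0.0786 ≈ 7.9%, i.e. 7.9 cM.

7.9 cM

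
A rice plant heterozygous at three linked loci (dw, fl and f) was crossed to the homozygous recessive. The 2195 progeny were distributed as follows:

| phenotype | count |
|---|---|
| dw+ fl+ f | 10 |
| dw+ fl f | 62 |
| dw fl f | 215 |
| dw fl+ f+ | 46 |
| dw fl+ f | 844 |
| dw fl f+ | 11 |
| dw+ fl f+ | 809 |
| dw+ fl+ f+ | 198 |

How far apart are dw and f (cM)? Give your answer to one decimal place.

5.9 cM

The two most frequent reciprocal classes, dw fl+ f and dw+ fl f+, are the parental types, so the F1 was dw fl+ f / dw+ fl f+.
The two rarest classes, dw+ fl+ f and dw fl f+, are the double crossovers. Comparing them with the parentals, only the dw allele has switched, so dw is the middle locus and the order is fl – dw – f.
Crossovers in the dw–f interval produce the single-crossover classes dw fl+ f+ and dw+ fl f (46 + 62 = 108) plus the double crossovers (21).
RF(dw–f) = (108 + 21) / 2195 = 129/2195 = 0.0588 → 5.9 cM.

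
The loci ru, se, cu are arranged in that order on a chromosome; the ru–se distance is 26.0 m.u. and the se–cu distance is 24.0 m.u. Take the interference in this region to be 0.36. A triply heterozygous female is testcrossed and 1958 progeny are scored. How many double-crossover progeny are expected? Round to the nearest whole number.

78

Map distances give recombination frequencies of 0.260 and 0.240 for the two intervals.
With interference 0.36 (so coincidence = 0.64), expected double-crossover frequency = 0.260 × 0.240 × 0.64 = 0.03994.
Expected number = 0.03994 × 1958 = 78.19 ≈ 78.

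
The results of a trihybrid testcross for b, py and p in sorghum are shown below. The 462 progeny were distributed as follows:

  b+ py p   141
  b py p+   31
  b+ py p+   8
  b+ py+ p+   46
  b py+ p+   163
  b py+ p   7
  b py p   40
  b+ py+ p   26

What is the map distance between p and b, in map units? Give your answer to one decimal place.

The two most frequent reciprocal classes, b+ py p and b py+ p+, are the parental types, so the F1 was b+ py p / b py+ p+.
The two rarest classes, b+ py p+ and b py+ p, are the double crossovers. Comparing them with the parentals, only the p allele has switched, so p is the middle locus and the order is py – p – b.
Crossovers in the p–b interval produce the single-crossover classes b py p and b+ py+ p+ (40 + 46 = 86) plus the double crossovers (15).
RF(p–b) = (86 + 15) / 462 = 101/462 = 0.2186 → 21.9 map units.

21.9 map units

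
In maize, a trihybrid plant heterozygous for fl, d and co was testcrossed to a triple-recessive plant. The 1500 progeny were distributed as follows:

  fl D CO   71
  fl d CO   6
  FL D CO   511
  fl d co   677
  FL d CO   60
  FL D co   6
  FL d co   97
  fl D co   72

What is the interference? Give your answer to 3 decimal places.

0.306

The two most frequent reciprocal classes, fl d co and FL D CO, are the parental types, so the F1 was fl d co / FL D CO.
The two rarest classes, fl d CO and FL D co, are the double crossovers. Comparing them with the parentals, only the co allele has switched, so co is the middle locus and the order is fl – co – d.
fl–co: (168 + 12)/1500 = 0.1200; co–d: (132 + 12)/1500 = 0.0960.
Expected DCO frequency = 0.1200 × 0.0960 ≈ 0.01152; observed = 12/1500 ≈ 0.00800.
Coefficient of coincidence = 0.00800/0.01152 ≈ 0.694; interference = 1 − 0.694 = 0.306.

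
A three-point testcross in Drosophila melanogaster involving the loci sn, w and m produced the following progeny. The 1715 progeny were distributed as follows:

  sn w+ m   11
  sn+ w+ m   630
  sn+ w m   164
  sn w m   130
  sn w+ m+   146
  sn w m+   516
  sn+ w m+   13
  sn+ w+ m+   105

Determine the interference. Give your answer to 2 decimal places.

The two most frequent reciprocal classes, sn w m+ and sn+ w+ m, are the parental types, so the F1 was sn w m+ / sn+ w+ m.
The two rarest classes, sn+ w m+ and sn w+ m, are the double crossovers. Comparing them with the parentals, only the sn allele has switched, so sn is the middle locus and the order is w – sn – m.
w–sn: (310 + 24)/1715 = 0.1948; sn–m: (235 + 24)/1715 = 0.1510.
Expected DCO frequency = 0.1948 × 0.1510 ≈ 0.02941; observed = 24/1715 ≈ 0.01399.
Coefficient of coincidence = 0.01399/0.02941 ≈ 0.48; interference = 1 − 0.48 = 0.52.

0.52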